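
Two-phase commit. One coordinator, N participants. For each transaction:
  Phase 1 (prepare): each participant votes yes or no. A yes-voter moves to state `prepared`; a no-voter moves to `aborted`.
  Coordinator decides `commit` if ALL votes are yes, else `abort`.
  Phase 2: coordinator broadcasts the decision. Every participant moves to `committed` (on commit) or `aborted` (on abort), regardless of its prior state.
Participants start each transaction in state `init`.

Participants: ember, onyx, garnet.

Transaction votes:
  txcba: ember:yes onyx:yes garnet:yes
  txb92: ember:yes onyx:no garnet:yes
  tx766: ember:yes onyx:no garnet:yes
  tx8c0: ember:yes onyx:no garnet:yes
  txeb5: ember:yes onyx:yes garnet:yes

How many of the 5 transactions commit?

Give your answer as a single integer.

txcba: all yes -> commit (commits=1)
txb92: no from onyx -> abort (commits=1)
tx766: no from onyx -> abort (commits=1)
tx8c0: no from onyx -> abort (commits=1)
txeb5: all yes -> commit (commits=2)

Answer: 2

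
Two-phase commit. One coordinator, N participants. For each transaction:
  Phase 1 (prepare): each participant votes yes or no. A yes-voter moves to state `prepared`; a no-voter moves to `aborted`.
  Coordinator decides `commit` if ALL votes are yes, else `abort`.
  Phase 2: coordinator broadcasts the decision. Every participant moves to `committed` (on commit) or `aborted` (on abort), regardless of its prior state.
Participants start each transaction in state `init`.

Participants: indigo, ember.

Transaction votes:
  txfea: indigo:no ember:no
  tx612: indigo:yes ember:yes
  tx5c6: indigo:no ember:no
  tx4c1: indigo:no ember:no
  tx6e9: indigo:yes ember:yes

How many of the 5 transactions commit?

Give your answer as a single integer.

txfea: no from indigo, ember -> abort (commits=0)
tx612: all yes -> commit (commits=1)
tx5c6: no from indigo, ember -> abort (commits=1)
tx4c1: no from indigo, ember -> abort (commits=1)
tx6e9: all yes -> commit (commits=2)

Answer: 2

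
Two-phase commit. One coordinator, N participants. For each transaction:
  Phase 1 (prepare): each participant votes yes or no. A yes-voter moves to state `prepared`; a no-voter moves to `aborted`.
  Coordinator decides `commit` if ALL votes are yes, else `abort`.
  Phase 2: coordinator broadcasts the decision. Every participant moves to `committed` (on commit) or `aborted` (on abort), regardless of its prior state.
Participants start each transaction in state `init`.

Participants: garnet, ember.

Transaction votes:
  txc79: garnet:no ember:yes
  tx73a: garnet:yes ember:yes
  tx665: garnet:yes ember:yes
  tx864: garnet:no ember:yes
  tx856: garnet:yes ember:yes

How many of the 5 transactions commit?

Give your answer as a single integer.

Answer: 3

Derivation:
txc79: no from garnet -> abort (commits=0)
tx73a: all yes -> commit (commits=1)
tx665: all yes -> commit (commits=2)
tx864: no from garnet -> abort (commits=2)
tx856: all yes -> commit (commits=3)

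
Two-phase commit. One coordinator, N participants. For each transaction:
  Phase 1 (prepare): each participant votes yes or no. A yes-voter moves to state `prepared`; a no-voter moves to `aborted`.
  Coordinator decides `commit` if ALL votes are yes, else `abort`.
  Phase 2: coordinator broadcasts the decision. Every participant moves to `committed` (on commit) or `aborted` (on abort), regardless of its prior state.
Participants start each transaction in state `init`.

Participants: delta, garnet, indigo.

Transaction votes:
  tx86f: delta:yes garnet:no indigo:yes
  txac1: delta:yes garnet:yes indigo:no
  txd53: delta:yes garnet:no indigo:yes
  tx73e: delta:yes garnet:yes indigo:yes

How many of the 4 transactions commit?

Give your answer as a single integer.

Answer: 1

Derivation:
tx86f: no from garnet -> abort (commits=0)
txac1: no from indigo -> abort (commits=0)
txd53: no from garnet -> abort (commits=0)
tx73e: all yes -> commit (commits=1)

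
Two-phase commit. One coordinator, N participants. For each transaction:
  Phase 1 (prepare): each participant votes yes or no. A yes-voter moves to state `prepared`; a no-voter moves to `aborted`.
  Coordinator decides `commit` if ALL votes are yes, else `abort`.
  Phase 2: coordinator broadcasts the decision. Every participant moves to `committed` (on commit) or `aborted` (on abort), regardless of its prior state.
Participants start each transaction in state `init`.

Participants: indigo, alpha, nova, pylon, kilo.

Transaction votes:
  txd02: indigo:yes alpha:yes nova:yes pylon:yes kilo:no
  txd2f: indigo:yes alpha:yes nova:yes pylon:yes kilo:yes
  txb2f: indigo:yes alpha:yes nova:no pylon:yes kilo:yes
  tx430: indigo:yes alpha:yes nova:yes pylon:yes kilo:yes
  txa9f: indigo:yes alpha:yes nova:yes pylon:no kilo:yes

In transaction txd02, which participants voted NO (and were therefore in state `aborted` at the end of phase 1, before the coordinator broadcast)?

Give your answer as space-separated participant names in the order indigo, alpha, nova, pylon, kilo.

Txn txd02 phase 1: indigo yes -> prepared; alpha yes -> prepared; nova yes -> prepared; pylon yes -> prepared; kilo no -> aborted

Answer: kilo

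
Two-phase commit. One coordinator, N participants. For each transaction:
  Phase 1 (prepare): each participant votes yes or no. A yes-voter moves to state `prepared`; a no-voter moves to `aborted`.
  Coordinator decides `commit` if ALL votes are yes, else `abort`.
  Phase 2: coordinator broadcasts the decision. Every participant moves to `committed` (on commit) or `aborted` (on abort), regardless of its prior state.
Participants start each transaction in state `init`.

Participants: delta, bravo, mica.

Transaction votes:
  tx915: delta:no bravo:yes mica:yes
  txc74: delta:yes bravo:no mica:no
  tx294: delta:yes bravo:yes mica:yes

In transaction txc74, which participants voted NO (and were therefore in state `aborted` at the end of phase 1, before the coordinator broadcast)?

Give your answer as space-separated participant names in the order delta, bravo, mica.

Txn txc74 phase 1: delta yes -> prepared; bravo no -> aborted; mica no -> aborted

Answer: bravo mica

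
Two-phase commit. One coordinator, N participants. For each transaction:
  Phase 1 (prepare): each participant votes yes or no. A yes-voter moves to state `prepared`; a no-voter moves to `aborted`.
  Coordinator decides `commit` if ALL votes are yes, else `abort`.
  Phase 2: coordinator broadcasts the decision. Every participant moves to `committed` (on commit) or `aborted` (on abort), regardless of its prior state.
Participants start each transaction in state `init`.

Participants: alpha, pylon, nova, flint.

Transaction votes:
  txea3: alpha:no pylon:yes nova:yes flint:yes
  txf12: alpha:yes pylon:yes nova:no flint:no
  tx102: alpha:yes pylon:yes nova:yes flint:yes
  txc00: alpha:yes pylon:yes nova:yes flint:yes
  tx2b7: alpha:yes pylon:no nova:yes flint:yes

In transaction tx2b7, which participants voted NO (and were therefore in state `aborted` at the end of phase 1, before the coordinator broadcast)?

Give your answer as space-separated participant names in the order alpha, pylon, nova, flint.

Txn tx2b7 phase 1: alpha yes -> prepared; pylon no -> aborted; nova yes -> prepared; flint yes -> prepared

Answer: pylon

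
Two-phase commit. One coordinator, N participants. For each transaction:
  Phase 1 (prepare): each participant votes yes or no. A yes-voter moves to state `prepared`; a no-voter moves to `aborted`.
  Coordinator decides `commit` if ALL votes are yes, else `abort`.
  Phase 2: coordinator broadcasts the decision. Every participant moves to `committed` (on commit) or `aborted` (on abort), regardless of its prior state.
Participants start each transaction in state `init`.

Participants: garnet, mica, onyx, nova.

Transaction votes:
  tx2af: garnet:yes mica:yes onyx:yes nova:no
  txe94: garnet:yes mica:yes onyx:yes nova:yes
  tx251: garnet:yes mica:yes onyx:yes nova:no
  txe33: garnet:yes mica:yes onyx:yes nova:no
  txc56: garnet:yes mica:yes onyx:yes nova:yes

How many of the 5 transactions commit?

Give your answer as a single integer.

tx2af: no from nova -> abort (commits=0)
txe94: all yes -> commit (commits=1)
tx251: no from nova -> abort (commits=1)
txe33: no from nova -> abort (commits=1)
txc56: all yes -> commit (commits=2)

Answer: 2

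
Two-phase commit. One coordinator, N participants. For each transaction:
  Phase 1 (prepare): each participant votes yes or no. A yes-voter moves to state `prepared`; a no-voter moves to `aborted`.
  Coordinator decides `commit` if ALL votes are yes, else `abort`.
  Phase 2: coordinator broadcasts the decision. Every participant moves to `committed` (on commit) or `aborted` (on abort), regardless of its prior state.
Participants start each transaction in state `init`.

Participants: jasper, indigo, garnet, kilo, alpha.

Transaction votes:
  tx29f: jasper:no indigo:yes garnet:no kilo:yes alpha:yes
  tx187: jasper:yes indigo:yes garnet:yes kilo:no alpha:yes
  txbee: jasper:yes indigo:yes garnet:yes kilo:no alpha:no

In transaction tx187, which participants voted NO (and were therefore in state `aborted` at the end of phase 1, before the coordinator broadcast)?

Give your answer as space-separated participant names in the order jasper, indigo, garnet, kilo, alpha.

Txn tx187 phase 1: jasper yes -> prepared; indigo yes -> prepared; garnet yes -> prepared; kilo no -> aborted; alpha yes -> prepared

Answer: kilo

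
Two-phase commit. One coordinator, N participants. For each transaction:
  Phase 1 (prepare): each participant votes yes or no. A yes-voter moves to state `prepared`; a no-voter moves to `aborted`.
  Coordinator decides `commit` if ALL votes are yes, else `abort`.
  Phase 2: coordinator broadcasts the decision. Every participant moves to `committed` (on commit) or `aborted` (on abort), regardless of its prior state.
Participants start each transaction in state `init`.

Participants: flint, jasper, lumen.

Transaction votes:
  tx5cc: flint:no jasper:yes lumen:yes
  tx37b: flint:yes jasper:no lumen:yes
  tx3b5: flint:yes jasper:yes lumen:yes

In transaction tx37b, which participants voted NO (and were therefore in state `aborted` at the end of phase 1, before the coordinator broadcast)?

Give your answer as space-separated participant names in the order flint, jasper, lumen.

Txn tx37b phase 1: flint yes -> prepared; jasper no -> aborted; lumen yes -> prepared

Answer: jasper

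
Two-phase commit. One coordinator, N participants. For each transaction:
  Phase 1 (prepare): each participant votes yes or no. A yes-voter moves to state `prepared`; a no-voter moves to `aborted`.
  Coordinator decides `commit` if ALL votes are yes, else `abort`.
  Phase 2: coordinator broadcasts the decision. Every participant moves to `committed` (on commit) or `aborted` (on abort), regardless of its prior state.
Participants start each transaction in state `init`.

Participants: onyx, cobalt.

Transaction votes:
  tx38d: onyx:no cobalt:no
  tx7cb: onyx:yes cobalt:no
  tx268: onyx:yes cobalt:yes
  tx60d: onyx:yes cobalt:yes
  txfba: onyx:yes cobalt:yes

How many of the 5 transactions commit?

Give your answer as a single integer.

tx38d: no from onyx, cobalt -> abort (commits=0)
tx7cb: no from cobalt -> abort (commits=0)
tx268: all yes -> commit (commits=1)
tx60d: all yes -> commit (commits=2)
txfba: all yes -> commit (commits=3)

Answer: 3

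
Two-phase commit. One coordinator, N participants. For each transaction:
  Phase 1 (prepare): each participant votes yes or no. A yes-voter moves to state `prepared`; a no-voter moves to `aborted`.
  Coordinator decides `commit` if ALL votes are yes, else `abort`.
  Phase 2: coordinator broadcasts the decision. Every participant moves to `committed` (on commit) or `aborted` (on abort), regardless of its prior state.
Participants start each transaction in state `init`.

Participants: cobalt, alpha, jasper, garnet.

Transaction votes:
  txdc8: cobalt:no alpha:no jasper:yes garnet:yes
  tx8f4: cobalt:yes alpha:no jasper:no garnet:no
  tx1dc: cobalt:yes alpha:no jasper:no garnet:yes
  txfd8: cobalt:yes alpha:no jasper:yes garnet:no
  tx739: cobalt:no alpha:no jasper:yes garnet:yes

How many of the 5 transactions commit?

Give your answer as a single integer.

Answer: 0

Derivation:
txdc8: no from cobalt, alpha -> abort (commits=0)
tx8f4: no from alpha, jasper, garnet -> abort (commits=0)
tx1dc: no from alpha, jasper -> abort (commits=0)
txfd8: no from alpha, garnet -> abort (commits=0)
tx739: no from cobalt, alpha -> abort (commits=0)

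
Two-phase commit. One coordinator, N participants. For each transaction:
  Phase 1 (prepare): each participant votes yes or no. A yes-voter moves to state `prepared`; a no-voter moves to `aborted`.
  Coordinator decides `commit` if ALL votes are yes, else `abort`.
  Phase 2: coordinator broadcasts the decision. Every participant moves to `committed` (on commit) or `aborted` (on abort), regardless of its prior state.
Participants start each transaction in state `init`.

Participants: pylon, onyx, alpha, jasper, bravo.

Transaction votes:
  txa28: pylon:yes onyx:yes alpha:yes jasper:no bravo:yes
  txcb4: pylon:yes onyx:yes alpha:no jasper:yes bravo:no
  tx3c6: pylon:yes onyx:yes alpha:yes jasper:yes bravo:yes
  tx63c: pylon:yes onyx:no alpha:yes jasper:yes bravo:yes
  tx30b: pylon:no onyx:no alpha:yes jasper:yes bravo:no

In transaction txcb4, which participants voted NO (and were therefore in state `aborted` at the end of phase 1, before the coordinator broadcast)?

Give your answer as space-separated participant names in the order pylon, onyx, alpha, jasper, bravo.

Answer: alpha bravo

Derivation:
Txn txcb4 phase 1: pylon yes -> prepared; onyx yes -> prepared; alpha no -> aborted; jasper yes -> prepared; bravo no -> aborted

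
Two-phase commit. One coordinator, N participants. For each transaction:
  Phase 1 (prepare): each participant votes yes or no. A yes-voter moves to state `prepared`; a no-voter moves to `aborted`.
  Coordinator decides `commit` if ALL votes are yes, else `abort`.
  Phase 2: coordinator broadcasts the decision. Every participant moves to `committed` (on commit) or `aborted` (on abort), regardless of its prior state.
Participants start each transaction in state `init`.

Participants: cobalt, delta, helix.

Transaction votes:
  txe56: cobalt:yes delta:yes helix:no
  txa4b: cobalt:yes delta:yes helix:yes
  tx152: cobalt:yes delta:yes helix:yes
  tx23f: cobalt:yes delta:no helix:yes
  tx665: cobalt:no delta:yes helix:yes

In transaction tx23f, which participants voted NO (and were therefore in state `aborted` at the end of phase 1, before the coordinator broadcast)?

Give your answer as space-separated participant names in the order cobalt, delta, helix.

Txn tx23f phase 1: cobalt yes -> prepared; delta no -> aborted; helix yes -> prepared

Answer: delta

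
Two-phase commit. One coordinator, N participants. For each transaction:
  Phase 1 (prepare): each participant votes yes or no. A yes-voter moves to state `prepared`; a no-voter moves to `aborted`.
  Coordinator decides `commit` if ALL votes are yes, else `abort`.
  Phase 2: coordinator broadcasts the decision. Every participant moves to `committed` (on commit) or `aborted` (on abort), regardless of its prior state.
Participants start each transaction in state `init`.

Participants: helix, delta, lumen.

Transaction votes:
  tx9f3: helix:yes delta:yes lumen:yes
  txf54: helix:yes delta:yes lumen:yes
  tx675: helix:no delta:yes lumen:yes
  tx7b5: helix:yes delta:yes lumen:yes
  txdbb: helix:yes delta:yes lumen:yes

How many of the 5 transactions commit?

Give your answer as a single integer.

tx9f3: all yes -> commit (commits=1)
txf54: all yes -> commit (commits=2)
tx675: no from helix -> abort (commits=2)
tx7b5: all yes -> commit (commits=3)
txdbb: all yes -> commit (commits=4)

Answer: 4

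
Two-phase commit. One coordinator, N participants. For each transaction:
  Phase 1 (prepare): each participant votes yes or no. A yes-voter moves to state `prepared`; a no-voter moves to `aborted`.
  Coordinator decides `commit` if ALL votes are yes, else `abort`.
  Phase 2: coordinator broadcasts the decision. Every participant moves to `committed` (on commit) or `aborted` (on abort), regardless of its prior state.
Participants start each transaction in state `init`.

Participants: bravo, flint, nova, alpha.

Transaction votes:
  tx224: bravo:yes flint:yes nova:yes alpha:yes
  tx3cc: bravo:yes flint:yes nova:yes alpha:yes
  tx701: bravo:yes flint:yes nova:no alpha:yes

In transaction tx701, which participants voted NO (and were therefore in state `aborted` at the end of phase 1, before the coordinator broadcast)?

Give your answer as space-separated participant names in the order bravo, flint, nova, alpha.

Txn tx701 phase 1: bravo yes -> prepared; flint yes -> prepared; nova no -> aborted; alpha yes -> prepared

Answer: nova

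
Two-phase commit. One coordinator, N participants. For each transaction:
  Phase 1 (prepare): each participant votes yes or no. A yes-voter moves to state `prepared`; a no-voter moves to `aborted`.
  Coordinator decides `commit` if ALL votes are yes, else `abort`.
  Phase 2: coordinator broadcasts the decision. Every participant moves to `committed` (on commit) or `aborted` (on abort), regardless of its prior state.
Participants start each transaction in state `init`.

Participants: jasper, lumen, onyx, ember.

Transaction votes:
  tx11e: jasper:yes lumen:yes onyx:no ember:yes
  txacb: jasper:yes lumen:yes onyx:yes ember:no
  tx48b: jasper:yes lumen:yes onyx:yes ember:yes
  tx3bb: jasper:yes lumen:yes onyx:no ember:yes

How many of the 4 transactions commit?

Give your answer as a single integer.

tx11e: no from onyx -> abort (commits=0)
txacb: no from ember -> abort (commits=0)
tx48b: all yes -> commit (commits=1)
tx3bb: no from onyx -> abort (commits=1)

Answer: 1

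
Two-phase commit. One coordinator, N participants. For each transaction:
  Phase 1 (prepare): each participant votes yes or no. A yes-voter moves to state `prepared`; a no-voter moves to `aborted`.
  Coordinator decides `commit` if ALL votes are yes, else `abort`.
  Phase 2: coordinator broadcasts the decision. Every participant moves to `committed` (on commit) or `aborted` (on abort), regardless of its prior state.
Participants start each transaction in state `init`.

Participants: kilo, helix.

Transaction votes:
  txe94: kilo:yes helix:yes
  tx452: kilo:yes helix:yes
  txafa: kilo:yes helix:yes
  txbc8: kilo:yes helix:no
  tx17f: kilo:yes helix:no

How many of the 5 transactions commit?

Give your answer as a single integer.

txe94: all yes -> commit (commits=1)
tx452: all yes -> commit (commits=2)
txafa: all yes -> commit (commits=3)
txbc8: no from helix -> abort (commits=3)
tx17f: no from helix -> abort (commits=3)

Answer: 3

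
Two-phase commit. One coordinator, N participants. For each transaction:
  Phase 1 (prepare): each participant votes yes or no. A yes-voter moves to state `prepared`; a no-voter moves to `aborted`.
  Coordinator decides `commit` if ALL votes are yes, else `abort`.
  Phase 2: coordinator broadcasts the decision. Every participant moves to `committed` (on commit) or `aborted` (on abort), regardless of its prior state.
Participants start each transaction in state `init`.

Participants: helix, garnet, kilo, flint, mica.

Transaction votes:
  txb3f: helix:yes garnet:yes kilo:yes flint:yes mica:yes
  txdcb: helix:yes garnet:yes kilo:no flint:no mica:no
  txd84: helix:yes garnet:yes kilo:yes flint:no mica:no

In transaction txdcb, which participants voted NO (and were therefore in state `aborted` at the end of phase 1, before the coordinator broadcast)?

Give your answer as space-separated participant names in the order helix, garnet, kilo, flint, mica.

Answer: kilo flint mica

Derivation:
Txn txdcb phase 1: helix yes -> prepared; garnet yes -> prepared; kilo no -> aborted; flint no -> aborted; mica no -> aborted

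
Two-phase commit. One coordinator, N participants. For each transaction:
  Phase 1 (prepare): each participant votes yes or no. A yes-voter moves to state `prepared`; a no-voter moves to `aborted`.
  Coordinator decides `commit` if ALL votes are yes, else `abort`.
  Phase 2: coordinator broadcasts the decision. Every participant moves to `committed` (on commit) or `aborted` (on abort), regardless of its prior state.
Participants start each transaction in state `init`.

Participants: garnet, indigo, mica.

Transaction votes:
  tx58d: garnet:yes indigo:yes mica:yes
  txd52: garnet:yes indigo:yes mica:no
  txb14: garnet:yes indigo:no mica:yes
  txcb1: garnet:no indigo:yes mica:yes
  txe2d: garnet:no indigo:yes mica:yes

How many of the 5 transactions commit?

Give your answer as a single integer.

tx58d: all yes -> commit (commits=1)
txd52: no from mica -> abort (commits=1)
txb14: no from indigo -> abort (commits=1)
txcb1: no from garnet -> abort (commits=1)
txe2d: no from garnet -> abort (commits=1)

Answer: 1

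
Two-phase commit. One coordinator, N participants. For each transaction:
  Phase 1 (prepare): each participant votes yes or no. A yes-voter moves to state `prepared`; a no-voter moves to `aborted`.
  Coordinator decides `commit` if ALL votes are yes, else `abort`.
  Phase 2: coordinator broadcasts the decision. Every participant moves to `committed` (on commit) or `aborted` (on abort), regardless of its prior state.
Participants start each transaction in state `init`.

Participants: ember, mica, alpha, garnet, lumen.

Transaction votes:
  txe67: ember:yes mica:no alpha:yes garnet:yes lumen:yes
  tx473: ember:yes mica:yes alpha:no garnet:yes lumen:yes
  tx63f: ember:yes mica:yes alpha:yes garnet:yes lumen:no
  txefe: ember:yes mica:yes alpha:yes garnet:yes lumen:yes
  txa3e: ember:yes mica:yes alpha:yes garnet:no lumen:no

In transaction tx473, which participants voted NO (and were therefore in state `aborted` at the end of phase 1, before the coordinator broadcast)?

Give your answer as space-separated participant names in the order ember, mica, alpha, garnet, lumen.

Txn tx473 phase 1: ember yes -> prepared; mica yes -> prepared; alpha no -> aborted; garnet yes -> prepared; lumen yes -> prepared

Answer: alpha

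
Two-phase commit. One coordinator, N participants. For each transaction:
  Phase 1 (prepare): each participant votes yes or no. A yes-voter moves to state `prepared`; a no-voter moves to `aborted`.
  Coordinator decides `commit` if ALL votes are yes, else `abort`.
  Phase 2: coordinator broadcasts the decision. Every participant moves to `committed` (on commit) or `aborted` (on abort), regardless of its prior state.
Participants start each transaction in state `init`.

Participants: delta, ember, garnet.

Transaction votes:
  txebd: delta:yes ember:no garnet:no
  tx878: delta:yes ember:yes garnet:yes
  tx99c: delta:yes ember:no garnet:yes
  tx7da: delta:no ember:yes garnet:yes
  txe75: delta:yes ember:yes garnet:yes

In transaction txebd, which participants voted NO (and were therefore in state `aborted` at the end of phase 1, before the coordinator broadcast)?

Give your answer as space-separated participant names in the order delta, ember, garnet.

Answer: ember garnet

Derivation:
Txn txebd phase 1: delta yes -> prepared; ember no -> aborted; garnet no -> aborted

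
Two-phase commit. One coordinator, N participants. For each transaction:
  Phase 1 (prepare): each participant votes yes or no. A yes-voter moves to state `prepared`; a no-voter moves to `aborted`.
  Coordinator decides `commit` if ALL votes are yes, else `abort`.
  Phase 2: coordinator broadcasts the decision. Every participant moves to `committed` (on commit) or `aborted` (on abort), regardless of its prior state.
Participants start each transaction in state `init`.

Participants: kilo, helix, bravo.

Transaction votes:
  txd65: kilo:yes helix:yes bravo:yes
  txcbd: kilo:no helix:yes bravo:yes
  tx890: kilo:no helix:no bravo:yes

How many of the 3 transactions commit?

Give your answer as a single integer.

txd65: all yes -> commit (commits=1)
txcbd: no from kilo -> abort (commits=1)
tx890: no from kilo, helix -> abort (commits=1)

Answer: 1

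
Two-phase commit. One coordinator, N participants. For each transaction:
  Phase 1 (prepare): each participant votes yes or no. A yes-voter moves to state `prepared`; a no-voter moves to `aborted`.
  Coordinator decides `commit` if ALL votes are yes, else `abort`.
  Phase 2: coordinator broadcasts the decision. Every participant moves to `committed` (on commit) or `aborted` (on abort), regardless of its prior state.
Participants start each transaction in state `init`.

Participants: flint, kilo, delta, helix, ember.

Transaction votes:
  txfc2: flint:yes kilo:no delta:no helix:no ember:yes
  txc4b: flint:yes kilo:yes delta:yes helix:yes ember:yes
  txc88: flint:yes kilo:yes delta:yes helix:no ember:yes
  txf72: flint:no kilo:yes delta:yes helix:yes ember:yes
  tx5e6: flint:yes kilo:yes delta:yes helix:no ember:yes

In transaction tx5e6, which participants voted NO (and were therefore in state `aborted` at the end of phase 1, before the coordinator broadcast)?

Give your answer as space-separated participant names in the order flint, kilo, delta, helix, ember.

Answer: helix

Derivation:
Txn tx5e6 phase 1: flint yes -> prepared; kilo yes -> prepared; delta yes -> prepared; helix no -> aborted; ember yes -> prepared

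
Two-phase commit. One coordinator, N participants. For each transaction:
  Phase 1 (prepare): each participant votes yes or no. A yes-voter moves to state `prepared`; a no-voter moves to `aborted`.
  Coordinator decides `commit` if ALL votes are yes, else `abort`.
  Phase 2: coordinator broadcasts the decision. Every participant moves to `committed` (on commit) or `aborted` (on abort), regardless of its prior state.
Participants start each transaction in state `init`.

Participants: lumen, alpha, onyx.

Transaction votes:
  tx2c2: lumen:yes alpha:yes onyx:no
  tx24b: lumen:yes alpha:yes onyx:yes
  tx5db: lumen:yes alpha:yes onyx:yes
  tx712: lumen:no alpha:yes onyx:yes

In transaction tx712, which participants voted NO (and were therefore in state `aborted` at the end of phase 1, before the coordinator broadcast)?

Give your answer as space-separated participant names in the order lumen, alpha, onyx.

Txn tx712 phase 1: lumen no -> aborted; alpha yes -> prepared; onyx yes -> prepared

Answer: lumen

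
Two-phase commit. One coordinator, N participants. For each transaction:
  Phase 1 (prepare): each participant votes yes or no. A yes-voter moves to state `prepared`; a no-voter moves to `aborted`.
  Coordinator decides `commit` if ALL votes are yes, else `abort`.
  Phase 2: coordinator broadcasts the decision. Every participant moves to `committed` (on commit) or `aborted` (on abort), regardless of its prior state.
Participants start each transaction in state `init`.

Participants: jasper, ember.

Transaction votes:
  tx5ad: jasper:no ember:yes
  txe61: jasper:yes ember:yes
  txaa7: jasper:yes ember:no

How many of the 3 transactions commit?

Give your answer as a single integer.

tx5ad: no from jasper -> abort (commits=0)
txe61: all yes -> commit (commits=1)
txaa7: no from ember -> abort (commits=1)

Answer: 1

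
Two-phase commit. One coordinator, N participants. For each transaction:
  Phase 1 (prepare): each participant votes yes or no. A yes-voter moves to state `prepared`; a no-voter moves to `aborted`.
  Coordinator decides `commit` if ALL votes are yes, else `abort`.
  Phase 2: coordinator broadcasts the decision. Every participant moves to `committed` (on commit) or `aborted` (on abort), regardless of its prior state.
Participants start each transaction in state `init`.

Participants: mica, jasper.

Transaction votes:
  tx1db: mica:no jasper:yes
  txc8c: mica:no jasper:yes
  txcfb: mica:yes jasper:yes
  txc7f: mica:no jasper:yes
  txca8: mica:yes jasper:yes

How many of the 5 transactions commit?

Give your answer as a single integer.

tx1db: no from mica -> abort (commits=0)
txc8c: no from mica -> abort (commits=0)
txcfb: all yes -> commit (commits=1)
txc7f: no from mica -> abort (commits=1)
txca8: all yes -> commit (commits=2)

Answer: 2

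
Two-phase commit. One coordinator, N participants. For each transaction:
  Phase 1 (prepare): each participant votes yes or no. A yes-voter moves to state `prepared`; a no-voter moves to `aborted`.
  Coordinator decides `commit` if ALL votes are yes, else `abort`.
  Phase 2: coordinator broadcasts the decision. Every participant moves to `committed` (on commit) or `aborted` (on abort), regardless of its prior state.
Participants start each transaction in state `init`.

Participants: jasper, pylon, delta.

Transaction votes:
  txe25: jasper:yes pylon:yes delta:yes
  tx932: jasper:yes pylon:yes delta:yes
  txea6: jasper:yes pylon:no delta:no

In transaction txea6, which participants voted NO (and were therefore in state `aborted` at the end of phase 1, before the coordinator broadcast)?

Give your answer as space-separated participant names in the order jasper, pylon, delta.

Answer: pylon delta

Derivation:
Txn txea6 phase 1: jasper yes -> prepared; pylon no -> aborted; delta no -> aborted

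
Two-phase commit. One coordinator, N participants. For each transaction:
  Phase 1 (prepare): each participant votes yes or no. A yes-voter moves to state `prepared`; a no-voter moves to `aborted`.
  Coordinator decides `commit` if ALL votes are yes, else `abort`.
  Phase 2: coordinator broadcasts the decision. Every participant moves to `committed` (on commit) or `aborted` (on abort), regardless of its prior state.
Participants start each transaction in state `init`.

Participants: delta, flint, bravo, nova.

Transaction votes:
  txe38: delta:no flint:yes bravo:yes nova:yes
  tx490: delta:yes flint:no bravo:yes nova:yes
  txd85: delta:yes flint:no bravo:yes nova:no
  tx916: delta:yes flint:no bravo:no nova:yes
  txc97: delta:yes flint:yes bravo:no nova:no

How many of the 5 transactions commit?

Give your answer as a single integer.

txe38: no from delta -> abort (commits=0)
tx490: no from flint -> abort (commits=0)
txd85: no from flint, nova -> abort (commits=0)
tx916: no from flint, bravo -> abort (commits=0)
txc97: no from bravo, nova -> abort (commits=0)

Answer: 0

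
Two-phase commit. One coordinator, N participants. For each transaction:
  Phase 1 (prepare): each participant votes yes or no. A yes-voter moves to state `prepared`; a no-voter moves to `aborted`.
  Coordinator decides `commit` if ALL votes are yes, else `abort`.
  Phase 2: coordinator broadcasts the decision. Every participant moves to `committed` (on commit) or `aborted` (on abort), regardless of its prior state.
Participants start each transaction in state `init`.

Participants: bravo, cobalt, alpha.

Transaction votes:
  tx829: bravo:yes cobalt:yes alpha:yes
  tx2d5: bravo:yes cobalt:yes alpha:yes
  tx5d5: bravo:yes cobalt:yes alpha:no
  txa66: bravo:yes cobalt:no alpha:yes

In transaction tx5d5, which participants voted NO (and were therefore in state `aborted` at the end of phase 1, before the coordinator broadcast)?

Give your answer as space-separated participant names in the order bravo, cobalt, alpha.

Txn tx5d5 phase 1: bravo yes -> prepared; cobalt yes -> prepared; alpha no -> aborted

Answer: alpha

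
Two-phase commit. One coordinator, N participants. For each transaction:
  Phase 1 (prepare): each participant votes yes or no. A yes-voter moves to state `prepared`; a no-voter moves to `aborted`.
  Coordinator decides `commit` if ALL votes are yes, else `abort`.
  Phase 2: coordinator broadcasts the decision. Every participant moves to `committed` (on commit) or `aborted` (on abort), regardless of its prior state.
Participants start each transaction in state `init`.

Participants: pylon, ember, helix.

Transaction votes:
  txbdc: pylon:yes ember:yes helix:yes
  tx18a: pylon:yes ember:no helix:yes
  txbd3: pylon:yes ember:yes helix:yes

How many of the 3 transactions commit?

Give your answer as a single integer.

Answer: 2

Derivation:
txbdc: all yes -> commit (commits=1)
tx18a: no from ember -> abort (commits=1)
txbd3: all yes -> commit (commits=2)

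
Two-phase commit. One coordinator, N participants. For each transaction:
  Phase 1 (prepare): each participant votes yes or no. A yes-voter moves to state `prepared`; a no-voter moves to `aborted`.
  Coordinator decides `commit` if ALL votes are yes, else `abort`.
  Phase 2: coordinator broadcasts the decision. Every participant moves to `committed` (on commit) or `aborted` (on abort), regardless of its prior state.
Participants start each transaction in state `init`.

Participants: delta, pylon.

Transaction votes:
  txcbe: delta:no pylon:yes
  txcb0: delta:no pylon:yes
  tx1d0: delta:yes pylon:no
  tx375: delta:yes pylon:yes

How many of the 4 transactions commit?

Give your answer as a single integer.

txcbe: no from delta -> abort (commits=0)
txcb0: no from delta -> abort (commits=0)
tx1d0: no from pylon -> abort (commits=0)
tx375: all yes -> commit (commits=1)

Answer: 1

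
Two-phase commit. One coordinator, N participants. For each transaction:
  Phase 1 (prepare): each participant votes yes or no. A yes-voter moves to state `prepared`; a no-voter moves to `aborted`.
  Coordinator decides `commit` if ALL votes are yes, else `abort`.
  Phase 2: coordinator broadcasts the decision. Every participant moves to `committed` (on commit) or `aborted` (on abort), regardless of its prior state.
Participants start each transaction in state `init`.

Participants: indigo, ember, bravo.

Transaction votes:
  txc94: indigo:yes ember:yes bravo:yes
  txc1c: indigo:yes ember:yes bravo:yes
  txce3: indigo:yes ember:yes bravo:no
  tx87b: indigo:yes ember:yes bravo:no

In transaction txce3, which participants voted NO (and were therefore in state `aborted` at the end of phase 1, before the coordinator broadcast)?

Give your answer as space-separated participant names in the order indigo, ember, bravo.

Answer: bravo

Derivation:
Txn txce3 phase 1: indigo yes -> prepared; ember yes -> prepared; bravo no -> aborted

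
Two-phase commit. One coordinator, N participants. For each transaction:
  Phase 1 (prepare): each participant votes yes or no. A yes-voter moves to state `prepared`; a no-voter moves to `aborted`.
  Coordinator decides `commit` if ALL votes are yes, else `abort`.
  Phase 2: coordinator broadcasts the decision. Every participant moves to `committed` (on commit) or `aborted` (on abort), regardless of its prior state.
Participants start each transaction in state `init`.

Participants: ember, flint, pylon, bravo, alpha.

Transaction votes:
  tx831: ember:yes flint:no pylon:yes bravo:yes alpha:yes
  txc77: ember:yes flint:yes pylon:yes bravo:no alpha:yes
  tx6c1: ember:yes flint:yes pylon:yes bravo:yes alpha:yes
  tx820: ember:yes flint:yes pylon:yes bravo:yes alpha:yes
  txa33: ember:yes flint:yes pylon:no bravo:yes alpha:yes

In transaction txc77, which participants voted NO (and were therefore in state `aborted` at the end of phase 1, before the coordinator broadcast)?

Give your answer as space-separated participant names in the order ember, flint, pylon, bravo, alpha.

Txn txc77 phase 1: ember yes -> prepared; flint yes -> prepared; pylon yes -> prepared; bravo no -> aborted; alpha yes -> prepared

Answer: bravo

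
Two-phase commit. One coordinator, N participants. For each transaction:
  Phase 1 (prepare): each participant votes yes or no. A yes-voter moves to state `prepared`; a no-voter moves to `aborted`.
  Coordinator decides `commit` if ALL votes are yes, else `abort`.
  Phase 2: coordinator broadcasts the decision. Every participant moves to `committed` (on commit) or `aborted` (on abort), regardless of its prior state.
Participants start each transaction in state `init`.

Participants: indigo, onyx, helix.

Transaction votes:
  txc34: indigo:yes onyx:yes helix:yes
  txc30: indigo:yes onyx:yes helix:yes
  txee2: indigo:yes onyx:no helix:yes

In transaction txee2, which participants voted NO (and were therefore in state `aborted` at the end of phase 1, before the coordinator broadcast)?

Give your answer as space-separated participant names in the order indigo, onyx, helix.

Answer: onyx

Derivation:
Txn txee2 phase 1: indigo yes -> prepared; onyx no -> aborted; helix yes -> prepared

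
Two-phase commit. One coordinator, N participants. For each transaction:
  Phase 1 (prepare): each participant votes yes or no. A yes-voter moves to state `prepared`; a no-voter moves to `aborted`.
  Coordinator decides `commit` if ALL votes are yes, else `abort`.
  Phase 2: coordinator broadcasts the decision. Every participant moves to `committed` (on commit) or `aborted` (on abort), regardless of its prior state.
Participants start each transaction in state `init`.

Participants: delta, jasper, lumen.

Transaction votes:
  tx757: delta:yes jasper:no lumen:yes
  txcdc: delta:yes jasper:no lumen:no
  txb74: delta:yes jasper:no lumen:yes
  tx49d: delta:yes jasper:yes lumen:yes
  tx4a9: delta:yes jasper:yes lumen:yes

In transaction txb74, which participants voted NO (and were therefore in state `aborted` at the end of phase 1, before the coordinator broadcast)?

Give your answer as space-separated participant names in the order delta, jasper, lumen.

Txn txb74 phase 1: delta yes -> prepared; jasper no -> aborted; lumen yes -> prepared

Answer: jasper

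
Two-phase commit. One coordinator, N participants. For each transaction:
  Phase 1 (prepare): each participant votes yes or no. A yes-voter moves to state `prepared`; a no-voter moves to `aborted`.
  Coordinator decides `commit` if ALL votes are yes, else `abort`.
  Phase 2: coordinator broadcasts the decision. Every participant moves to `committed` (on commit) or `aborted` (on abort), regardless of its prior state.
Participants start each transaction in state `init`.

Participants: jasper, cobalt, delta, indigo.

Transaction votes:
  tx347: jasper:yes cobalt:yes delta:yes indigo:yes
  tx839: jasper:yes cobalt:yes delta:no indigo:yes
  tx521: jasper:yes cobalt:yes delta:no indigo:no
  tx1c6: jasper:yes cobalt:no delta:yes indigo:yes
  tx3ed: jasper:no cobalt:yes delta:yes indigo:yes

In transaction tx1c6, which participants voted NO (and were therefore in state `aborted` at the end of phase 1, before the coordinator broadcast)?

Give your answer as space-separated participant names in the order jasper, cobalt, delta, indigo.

Txn tx1c6 phase 1: jasper yes -> prepared; cobalt no -> aborted; delta yes -> prepared; indigo yes -> prepared

Answer: cobalt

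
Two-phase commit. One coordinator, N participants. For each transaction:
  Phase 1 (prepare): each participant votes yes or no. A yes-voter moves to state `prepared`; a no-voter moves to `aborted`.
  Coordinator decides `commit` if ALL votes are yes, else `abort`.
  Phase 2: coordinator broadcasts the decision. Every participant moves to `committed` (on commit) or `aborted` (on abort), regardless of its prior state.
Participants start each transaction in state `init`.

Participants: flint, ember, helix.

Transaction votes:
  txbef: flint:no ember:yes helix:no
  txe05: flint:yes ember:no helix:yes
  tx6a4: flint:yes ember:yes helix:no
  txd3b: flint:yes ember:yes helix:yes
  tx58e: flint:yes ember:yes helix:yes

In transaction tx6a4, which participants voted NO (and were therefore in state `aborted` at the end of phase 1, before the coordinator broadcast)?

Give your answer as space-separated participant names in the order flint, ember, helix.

Txn tx6a4 phase 1: flint yes -> prepared; ember yes -> prepared; helix no -> aborted

Answer: helix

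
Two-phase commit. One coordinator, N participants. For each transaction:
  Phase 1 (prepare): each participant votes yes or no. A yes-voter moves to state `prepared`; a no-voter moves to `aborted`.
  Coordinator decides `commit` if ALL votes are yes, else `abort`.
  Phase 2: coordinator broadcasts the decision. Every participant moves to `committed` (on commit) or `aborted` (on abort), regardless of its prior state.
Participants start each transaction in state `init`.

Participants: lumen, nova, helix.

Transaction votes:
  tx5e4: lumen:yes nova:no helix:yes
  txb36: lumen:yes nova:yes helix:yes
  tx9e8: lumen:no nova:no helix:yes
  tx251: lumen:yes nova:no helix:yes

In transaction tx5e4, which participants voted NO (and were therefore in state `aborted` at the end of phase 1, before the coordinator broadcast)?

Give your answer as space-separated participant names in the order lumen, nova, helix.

Answer: nova

Derivation:
Txn tx5e4 phase 1: lumen yes -> prepared; nova no -> aborted; helix yes -> prepared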